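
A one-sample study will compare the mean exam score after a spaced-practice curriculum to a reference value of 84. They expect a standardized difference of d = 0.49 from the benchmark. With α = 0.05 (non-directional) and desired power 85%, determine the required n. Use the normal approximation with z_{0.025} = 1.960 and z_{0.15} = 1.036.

For a one-sample test: n = ((z_{α/2} + z_β) / d)².
z_{α/2} + z_β = 1.960 + 1.036 = 2.996.
n = (2.996 / 0.49)² = 6.114² = 37.38.
Round up.

n = 38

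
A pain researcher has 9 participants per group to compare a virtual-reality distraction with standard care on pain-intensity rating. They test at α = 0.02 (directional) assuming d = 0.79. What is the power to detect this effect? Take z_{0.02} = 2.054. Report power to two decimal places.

For two equal groups, power = Φ(d·√(n/2) − z_{α}).
d·√(n/2) = 0.79 × √(9/2) = 0.79 × 2.121 = 1.676.
z_β = 1.676 − 2.054 = -0.378.
Power = Φ(-0.378) = 0.353.

power ≈ 0.35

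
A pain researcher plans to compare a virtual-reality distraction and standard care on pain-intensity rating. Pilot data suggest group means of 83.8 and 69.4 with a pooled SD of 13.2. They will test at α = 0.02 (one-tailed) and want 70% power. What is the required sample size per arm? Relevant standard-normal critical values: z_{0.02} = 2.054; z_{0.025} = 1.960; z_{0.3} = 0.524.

n = 12 per group

Cohen's d = |M₁ − M₂| / SD_pooled = |83.8 − 69.4| / 13.2 = 14.4 / 13.2 = 1.091.
For two independent groups with equal n: n = 2·((z_{α} + z_β) / d)².
z_{α} + z_β = 2.054 + 0.524 = 2.578.
n = 2 × (2.578 / 1.091)² = 2 × 2.363² = 2 × 5.58 = 11.2.
Round up to the next whole participant.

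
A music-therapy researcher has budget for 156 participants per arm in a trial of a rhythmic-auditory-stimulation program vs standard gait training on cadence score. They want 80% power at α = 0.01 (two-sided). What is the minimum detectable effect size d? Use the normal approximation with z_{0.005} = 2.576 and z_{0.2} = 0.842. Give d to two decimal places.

For two independent groups of n = 156 each: d_min = (z_{α/2} + z_β)·√(2/n).
z-sum = 2.576 + 0.842 = 3.418.
d_min = 3.418 × √(2/156) = 3.418 × 0.1132 = 0.387.

d_min ≈ 0.39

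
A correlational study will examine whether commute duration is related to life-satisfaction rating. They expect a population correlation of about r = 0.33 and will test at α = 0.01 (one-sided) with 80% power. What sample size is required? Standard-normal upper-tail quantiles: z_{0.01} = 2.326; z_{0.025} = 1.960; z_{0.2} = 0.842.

n = 89

Fisher's z: C = ½·ln((1+r)/(1−r)) = ½·ln(1.9851) = 0.3428.
n = ((z_{α} + z_β)/C)² + 3.
(2.326 + 0.842) / 0.3428 = 3.168 / 0.3428 = 9.242.
n = 9.242² + 3 = 85.41 + 3 = 88.4.
Round up.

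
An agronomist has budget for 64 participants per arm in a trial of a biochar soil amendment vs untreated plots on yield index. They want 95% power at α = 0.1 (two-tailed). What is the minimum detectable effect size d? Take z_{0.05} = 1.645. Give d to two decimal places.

For two independent groups of n = 64 each: d_min = (z_{α/2} + z_β)·√(2/n).
z-sum = 1.645 + 1.645 = 3.290.
d_min = 3.290 × √(2/64) = 3.290 × 0.1768 = 0.582.

d_min ≈ 0.58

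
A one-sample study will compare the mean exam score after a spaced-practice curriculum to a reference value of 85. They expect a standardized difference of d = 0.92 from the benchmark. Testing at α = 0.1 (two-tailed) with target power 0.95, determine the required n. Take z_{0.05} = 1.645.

n = 13

For a one-sample test: n = ((z_{α/2} + z_β) / d)².
z_{α/2} + z_β = 1.645 + 1.645 = 3.290.
n = (3.290 / 0.92)² = 3.576² = 12.79.
Round up.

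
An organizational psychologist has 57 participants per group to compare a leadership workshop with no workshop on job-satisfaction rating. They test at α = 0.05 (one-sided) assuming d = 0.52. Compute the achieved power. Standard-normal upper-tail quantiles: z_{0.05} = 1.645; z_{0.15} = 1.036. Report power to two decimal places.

For two equal groups, power = Φ(d·√(n/2) − z_{α}).
d·√(n/2) = 0.52 × √(57/2) = 0.52 × 5.339 = 2.776.
z_β = 2.776 − 1.645 = 1.131.
Power = Φ(1.131) = 0.871.

power ≈ 0.87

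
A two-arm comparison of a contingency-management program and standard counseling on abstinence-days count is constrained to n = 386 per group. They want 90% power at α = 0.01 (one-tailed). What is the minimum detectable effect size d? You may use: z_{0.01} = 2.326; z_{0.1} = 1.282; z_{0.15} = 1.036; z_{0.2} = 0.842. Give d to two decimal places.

d_min ≈ 0.26

For two independent groups of n = 386 each: d_min = (z_{α} + z_β)·√(2/n).
z-sum = 2.326 + 1.282 = 3.608.
d_min = 3.608 × √(2/386) = 3.608 × 0.0720 = 0.260.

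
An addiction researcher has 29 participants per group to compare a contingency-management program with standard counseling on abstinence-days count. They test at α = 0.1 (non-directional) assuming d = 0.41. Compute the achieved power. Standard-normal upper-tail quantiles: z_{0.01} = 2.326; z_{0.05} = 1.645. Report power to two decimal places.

For two equal groups, power = Φ(d·√(n/2) − z_{α/2}).
d·√(n/2) = 0.41 × √(29/2) = 0.41 × 3.808 = 1.561.
z_β = 1.561 − 1.645 = -0.084.
Power = Φ(-0.084) = 0.467.

power ≈ 0.47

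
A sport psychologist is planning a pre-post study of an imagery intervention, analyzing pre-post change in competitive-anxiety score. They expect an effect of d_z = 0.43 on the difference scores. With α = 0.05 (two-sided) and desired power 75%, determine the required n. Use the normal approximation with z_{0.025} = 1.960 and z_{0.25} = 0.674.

For a paired (one-sample on differences) test: n = ((z_{α/2} + z_β) / d)².
z_{α/2} + z_β = 1.960 + 0.674 = 2.634.
n = (2.634 / 0.43)² = 6.126² = 37.52.
Round up.

n = 38 pairs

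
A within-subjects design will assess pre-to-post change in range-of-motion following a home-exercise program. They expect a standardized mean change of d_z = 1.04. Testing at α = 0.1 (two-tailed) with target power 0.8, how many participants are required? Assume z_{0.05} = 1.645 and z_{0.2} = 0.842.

n = 6 pairs

For a paired (one-sample on differences) test: n = ((z_{α/2} + z_β) / d)².
z_{α/2} + z_β = 1.645 + 0.842 = 2.487.
n = (2.487 / 1.04)² = 2.391² = 5.72.
Round up.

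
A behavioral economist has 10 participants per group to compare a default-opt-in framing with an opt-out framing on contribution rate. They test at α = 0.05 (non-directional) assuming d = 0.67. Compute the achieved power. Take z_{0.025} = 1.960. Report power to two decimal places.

power ≈ 0.32

For two equal groups, power = Φ(d·√(n/2) − z_{α/2}).
d·√(n/2) = 0.67 × √(10/2) = 0.67 × 2.236 = 1.498.
z_β = 1.498 − 1.960 = -0.462.
Power = Φ(-0.462) = 0.322.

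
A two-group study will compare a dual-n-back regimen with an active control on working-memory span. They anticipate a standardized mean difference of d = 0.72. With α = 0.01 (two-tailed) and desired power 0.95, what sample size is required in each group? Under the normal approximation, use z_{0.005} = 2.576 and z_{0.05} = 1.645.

For two independent groups with equal n: n = 2·((z_{α/2} + z_β) / d)².
z_{α/2} + z_β = 2.576 + 1.645 = 4.221.
n = 2 × (4.221 / 0.72)² = 2 × 5.863² = 2 × 34.37 = 68.7.
Round up to the next whole participant.

n = 69 per group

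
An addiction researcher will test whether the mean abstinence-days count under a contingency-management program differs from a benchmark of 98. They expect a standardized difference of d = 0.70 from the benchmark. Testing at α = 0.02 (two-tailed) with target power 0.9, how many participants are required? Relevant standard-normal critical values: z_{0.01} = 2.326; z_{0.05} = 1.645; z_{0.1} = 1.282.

For a one-sample test: n = ((z_{α/2} + z_β) / d)².
z_{α/2} + z_β = 2.326 + 1.282 = 3.608.
n = (3.608 / 0.70)² = 5.154² = 26.57.
Round up.

n = 27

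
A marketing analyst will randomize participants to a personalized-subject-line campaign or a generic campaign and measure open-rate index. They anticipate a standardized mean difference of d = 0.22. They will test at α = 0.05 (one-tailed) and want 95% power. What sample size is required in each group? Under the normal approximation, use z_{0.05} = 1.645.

For two independent groups with equal n: n = 2·((z_{α} + z_β) / d)².
z_{α} + z_β = 1.645 + 1.645 = 3.290.
n = 2 × (3.290 / 0.22)² = 2 × 14.955² = 2 × 223.64 = 447.3.
Round up to the next whole participant.

n = 448 per group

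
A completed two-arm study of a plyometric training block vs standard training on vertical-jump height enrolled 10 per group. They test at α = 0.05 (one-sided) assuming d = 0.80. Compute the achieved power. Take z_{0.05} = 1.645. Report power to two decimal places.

power ≈ 0.56

For two equal groups, power = Φ(d·√(n/2) − z_{α}).
d·√(n/2) = 0.80 × √(10/2) = 0.80 × 2.236 = 1.789.
z_β = 1.789 − 1.645 = 0.144.
Power = Φ(0.144) = 0.557.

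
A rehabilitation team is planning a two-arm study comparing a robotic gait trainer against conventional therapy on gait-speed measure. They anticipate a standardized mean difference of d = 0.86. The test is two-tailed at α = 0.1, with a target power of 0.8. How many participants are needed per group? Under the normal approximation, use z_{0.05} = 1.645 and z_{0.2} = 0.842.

For two independent groups with equal n: n = 2·((z_{α/2} + z_β) / d)².
z_{α/2} + z_β = 1.645 + 0.842 = 2.487.
n = 2 × (2.487 / 0.86)² = 2 × 2.892² = 2 × 8.36 = 16.7.
Round up to the next whole participant.

n = 17 per group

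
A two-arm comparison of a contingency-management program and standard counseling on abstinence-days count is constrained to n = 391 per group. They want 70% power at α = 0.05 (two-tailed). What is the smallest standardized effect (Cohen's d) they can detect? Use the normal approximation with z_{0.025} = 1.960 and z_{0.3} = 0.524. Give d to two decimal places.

d_min ≈ 0.18

For two independent groups of n = 391 each: d_min = (z_{α/2} + z_β)·√(2/n).
z-sum = 1.960 + 0.524 = 2.484.
d_min = 2.484 × √(2/391) = 2.484 × 0.0715 = 0.178.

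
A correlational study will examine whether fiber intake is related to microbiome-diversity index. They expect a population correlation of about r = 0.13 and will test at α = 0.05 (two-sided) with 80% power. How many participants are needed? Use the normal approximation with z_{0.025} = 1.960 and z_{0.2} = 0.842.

n = 463

Fisher's z: C = ½·ln((1+r)/(1−r)) = ½·ln(1.2989) = 0.1307.
n = ((z_{α/2} + z_β)/C)² + 3.
(1.960 + 0.842) / 0.1307 = 2.802 / 0.1307 = 21.438.
n = 21.438² + 3 = 459.61 + 3 = 462.6.
Round up.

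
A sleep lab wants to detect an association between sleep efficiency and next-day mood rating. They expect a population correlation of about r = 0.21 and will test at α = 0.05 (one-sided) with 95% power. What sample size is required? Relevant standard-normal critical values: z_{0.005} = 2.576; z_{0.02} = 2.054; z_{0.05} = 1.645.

Fisher's z: C = ½·ln((1+r)/(1−r)) = ½·ln(1.5316) = 0.2132.
n = ((z_{α} + z_β)/C)² + 3.
(1.645 + 1.645) / 0.2132 = 3.290 / 0.2132 = 15.432.
n = 15.432² + 3 = 238.13 + 3 = 241.1.
Round up.

n = 242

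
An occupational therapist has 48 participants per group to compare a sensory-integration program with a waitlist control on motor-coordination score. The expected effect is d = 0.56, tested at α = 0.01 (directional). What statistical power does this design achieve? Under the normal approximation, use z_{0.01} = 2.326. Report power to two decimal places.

For two equal groups, power = Φ(d·√(n/2) − z_{α}).
d·√(n/2) = 0.56 × √(48/2) = 0.56 × 4.899 = 2.743.
z_β = 2.743 − 2.326 = 0.417.
Power = Φ(0.417) = 0.662.

power ≈ 0.66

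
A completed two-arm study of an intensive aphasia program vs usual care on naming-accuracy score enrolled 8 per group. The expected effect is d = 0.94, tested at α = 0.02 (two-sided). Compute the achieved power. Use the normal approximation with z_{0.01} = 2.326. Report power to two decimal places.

For two equal groups, power = Φ(d·√(n/2) − z_{α/2}).
d·√(n/2) = 0.94 × √(8/2) = 0.94 × 2.000 = 1.880.
z_β = 1.880 − 2.326 = -0.446.
Power = Φ(-0.446) = 0.328.

power ≈ 0.33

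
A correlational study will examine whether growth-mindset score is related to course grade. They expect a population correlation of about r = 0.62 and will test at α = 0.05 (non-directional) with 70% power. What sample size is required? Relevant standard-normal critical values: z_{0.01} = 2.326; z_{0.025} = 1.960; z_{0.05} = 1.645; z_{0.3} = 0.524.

Fisher's z: C = ½·ln((1+r)/(1−r)) = ½·ln(4.2632) = 0.7250.
n = ((z_{α/2} + z_β)/C)² + 3.
(1.960 + 0.524) / 0.7250 = 2.484 / 0.7250 = 3.426.
n = 3.426² + 3 = 11.74 + 3 = 14.7.
Round up.

n = 15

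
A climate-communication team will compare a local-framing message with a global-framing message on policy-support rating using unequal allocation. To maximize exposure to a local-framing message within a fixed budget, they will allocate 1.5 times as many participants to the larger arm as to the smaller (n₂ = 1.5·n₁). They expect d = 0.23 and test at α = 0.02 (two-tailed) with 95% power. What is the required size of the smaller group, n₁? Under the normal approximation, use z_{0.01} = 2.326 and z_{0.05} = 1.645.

With allocation ratio k = n₂/n₁ = 1.5, Var(x̄₁−x̄₂) = σ²(1/n₁ + 1/(k·n₁)) = σ²·(k+1)/(k·n₁).
So n₁ = (1 + 1/k)·((z_{α/2} + z_β)/d)² = 1.667 × (3.971/0.23)².
n₁ = 1.667 × 298.09 = 496.8.
Round up: n₁ = 497, giving n₂ = ⌈1.5 × 497⌉ = ⌈745.5⌉ = 746.

n₁ = 497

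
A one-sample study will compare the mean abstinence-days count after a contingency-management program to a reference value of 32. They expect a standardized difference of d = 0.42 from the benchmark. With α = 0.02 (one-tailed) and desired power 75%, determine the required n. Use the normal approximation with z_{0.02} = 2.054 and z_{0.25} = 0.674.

n = 43

For a one-sample test: n = ((z_{α} + z_β) / d)².
z_{α} + z_β = 2.054 + 0.674 = 2.728.
n = (2.728 / 0.42)² = 6.495² = 42.19.
Round up.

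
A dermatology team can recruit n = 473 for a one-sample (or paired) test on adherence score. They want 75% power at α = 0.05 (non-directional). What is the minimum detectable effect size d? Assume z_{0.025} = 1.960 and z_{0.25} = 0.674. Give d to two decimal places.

For a single sample (or paired design) of n = 473: d_min = (z_{α/2} + z_β)/√n.
z-sum = 1.960 + 0.674 = 2.634.
d_min = 2.634 / √473 = 2.634 / 21.749 = 0.121.

d_min ≈ 0.12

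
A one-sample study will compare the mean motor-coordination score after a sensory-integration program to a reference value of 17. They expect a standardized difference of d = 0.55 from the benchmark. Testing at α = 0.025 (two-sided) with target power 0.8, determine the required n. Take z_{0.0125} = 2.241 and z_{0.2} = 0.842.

For a one-sample test: n = ((z_{α/2} + z_β) / d)².
z_{α/2} + z_β = 2.241 + 0.842 = 3.083.
n = (3.083 / 0.55)² = 5.605² = 31.42.
Round up.

n = 32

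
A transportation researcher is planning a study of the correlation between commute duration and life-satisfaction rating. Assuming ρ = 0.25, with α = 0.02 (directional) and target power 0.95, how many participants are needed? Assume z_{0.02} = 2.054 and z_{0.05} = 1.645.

Fisher's z: C = ½·ln((1+r)/(1−r)) = ½·ln(1.6667) = 0.2554.
n = ((z_{α} + z_β)/C)² + 3.
(2.054 + 1.645) / 0.2554 = 3.699 / 0.2554 = 14.483.
n = 14.483² + 3 = 209.76 + 3 = 212.8.
Round up.

n = 213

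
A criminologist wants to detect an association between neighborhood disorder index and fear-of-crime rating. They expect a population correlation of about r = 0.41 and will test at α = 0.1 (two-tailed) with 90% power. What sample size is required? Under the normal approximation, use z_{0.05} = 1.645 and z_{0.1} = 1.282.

n = 49

Fisher's z: C = ½·ln((1+r)/(1−r)) = ½·ln(2.3898) = 0.4356.
n = ((z_{α/2} + z_β)/C)² + 3.
(1.645 + 1.282) / 0.4356 = 2.927 / 0.4356 = 6.719.
n = 6.719² + 3 = 45.15 + 3 = 48.2.
Round up.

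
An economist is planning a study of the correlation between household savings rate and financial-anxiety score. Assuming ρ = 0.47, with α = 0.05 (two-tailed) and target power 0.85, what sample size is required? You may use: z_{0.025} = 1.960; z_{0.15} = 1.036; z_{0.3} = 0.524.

Fisher's z: C = ½·ln((1+r)/(1−r)) = ½·ln(2.7736) = 0.5101.
n = ((z_{α/2} + z_β)/C)² + 3.
(1.960 + 1.036) / 0.5101 = 2.996 / 0.5101 = 5.873.
n = 5.873² + 3 = 34.50 + 3 = 37.5.
Round up.

n = 38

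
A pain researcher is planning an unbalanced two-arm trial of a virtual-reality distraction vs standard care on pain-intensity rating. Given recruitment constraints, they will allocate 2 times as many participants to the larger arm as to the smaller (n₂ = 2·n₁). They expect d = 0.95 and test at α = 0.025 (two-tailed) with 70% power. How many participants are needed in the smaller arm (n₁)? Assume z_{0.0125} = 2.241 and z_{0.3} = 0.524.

n₁ = 13

With allocation ratio k = n₂/n₁ = 2, Var(x̄₁−x̄₂) = σ²(1/n₁ + 1/(k·n₁)) = σ²·(k+1)/(k·n₁).
So n₁ = (1 + 1/k)·((z_{α/2} + z_β)/d)² = 1.500 × (2.765/0.95)².
n₁ = 1.500 × 8.47 = 12.7.
Round up: n₁ = 13, giving n₂ = 2 × 13 = 26.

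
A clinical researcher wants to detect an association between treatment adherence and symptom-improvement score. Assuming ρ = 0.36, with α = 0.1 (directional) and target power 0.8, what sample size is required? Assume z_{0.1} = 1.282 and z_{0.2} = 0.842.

Fisher's z: C = ½·ln((1+r)/(1−r)) = ½·ln(2.1250) = 0.3769.
n = ((z_{α} + z_β)/C)² + 3.
(1.282 + 0.842) / 0.3769 = 2.124 / 0.3769 = 5.635.
n = 5.635² + 3 = 31.76 + 3 = 34.8.
Round up.

n = 35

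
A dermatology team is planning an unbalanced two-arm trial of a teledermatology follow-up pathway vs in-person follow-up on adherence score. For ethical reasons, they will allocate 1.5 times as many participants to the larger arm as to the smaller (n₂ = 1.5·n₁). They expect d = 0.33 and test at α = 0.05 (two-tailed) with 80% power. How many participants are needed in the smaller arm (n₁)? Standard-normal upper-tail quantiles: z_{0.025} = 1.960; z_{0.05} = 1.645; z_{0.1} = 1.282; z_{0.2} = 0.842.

With allocation ratio k = n₂/n₁ = 1.5, Var(x̄₁−x̄₂) = σ²(1/n₁ + 1/(k·n₁)) = σ²·(k+1)/(k·n₁).
So n₁ = (1 + 1/k)·((z_{α/2} + z_β)/d)² = 1.667 × (2.802/0.33)².
n₁ = 1.667 × 72.10 = 120.2.
Round up: n₁ = 121, giving n₂ = ⌈1.5 × 121⌉ = ⌈181.5⌉ = 182.

n₁ = 121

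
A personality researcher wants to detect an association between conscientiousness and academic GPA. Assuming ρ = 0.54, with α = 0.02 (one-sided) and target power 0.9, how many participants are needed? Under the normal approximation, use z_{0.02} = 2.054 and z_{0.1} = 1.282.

Fisher's z: C = ½·ln((1+r)/(1−r)) = ½·ln(3.3478) = 0.6042.
n = ((z_{α} + z_β)/C)² + 3.
(2.054 + 1.282) / 0.6042 = 3.336 / 0.6042 = 5.521.
n = 5.521² + 3 = 30.49 + 3 = 33.5.
Round up.

n = 34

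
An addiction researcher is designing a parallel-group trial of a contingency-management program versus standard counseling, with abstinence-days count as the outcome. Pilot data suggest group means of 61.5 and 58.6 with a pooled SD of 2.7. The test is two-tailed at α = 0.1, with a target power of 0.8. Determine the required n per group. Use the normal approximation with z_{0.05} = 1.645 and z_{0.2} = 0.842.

n = 11 per group

Cohen's d = |M₁ − M₂| / SD_pooled = |61.5 − 58.6| / 2.7 = 2.9 / 2.7 = 1.074.
For two independent groups with equal n: n = 2·((z_{α/2} + z_β) / d)².
z_{α/2} + z_β = 1.645 + 0.842 = 2.487.
n = 2 × (2.487 / 1.074)² = 2 × 2.316² = 2 × 5.36 = 10.7.
Round up to the next whole participant.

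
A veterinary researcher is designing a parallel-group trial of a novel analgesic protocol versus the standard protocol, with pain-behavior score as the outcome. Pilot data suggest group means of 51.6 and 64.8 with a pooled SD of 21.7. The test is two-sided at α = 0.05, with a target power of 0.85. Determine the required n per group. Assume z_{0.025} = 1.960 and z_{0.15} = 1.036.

n = 49 per group

Cohen's d = |M₁ − M₂| / SD_pooled = |51.6 − 64.8| / 21.7 = 13.2 / 21.7 = 0.608.
For two independent groups with equal n: n = 2·((z_{α/2} + z_β) / d)².
z_{α/2} + z_β = 1.960 + 1.036 = 2.996.
n = 2 × (2.996 / 0.608)² = 2 × 4.928² = 2 × 24.28 = 48.6.
Round up to the next whole participant.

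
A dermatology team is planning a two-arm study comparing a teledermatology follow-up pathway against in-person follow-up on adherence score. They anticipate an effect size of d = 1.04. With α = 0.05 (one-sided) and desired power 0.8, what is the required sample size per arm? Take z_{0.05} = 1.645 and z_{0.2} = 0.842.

n = 12 per group

For two independent groups with equal n: n = 2·((z_{α} + z_β) / d)².
z_{α} + z_β = 1.645 + 0.842 = 2.487.
n = 2 × (2.487 / 1.04)² = 2 × 2.391² = 2 × 5.72 = 11.4.
Round up to the next whole participant.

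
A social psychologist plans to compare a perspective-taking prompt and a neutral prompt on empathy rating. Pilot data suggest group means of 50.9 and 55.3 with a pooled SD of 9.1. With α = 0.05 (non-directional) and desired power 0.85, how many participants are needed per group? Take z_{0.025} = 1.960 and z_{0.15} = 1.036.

Cohen's d = |M₁ − M₂| / SD_pooled = |50.9 − 55.3| / 9.1 = 4.4 / 9.1 = 0.484.
For two independent groups with equal n: n = 2·((z_{α/2} + z_β) / d)².
z_{α/2} + z_β = 1.960 + 1.036 = 2.996.
n = 2 × (2.996 / 0.484)² = 2 × 6.190² = 2 × 38.32 = 76.6.
Round up to the next whole participant.

n = 77 per group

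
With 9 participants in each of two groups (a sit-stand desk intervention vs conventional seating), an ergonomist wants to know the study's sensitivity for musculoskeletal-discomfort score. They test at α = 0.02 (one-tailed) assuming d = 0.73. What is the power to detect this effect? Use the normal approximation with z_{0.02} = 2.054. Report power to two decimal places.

For two equal groups, power = Φ(d·√(n/2) − z_{α}).
d·√(n/2) = 0.73 × √(9/2) = 0.73 × 2.121 = 1.549.
z_β = 1.549 − 2.054 = -0.505.
Power = Φ(-0.505) = 0.307.

power ≈ 0.31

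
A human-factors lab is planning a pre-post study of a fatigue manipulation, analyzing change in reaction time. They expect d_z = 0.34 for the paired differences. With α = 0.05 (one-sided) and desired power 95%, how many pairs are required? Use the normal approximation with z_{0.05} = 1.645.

For a paired (one-sample on differences) test: n = ((z_{α} + z_β) / d)².
z_{α} + z_β = 1.645 + 1.645 = 3.290.
n = (3.290 / 0.34)² = 9.676² = 93.63.
Round up.

n = 94 pairs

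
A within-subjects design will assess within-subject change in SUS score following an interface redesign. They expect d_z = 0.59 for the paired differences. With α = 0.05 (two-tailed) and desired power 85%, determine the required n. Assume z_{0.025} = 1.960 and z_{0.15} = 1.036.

n = 26 pairs

For a paired (one-sample on differences) test: n = ((z_{α/2} + z_β) / d)².
z_{α/2} + z_β = 1.960 + 1.036 = 2.996.
n = (2.996 / 0.59)² = 5.078² = 25.79.
Round up.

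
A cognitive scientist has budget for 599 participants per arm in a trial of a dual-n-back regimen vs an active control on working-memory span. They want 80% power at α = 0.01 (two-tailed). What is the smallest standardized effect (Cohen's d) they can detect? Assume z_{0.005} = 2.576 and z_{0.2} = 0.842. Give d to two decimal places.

For two independent groups of n = 599 each: d_min = (z_{α/2} + z_β)·√(2/n).
z-sum = 2.576 + 0.842 = 3.418.
d_min = 3.418 × √(2/599) = 3.418 × 0.0578 = 0.198.

d_min ≈ 0.20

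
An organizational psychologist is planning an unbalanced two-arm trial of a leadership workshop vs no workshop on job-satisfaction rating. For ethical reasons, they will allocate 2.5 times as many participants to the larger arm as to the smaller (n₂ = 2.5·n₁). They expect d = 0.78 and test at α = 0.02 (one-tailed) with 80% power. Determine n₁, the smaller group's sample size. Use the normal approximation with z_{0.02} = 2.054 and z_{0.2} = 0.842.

With allocation ratio k = n₂/n₁ = 2.5, Var(x̄₁−x̄₂) = σ²(1/n₁ + 1/(k·n₁)) = σ²·(k+1)/(k·n₁).
So n₁ = (1 + 1/k)·((z_{α} + z_β)/d)² = 1.400 × (2.896/0.78)².
n₁ = 1.400 × 13.79 = 19.3.
Round up: n₁ = 20, giving n₂ = 2.5 × 20 = 50.

n₁ = 20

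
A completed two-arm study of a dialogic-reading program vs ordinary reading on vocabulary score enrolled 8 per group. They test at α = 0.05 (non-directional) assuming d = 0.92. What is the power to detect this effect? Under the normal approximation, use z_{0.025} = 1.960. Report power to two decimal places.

For two equal groups, power = Φ(d·√(n/2) − z_{α/2}).
d·√(n/2) = 0.92 × √(8/2) = 0.92 × 2.000 = 1.840.
z_β = 1.840 − 1.960 = -0.120.
Power = Φ(-0.120) = 0.452.

power ≈ 0.45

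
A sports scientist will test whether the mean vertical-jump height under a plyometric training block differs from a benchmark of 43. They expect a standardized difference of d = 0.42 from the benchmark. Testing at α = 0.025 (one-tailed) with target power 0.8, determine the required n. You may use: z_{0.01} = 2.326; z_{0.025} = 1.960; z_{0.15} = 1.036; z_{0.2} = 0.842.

n = 45

For a one-sample test: n = ((z_{α} + z_β) / d)².
z_{α} + z_β = 1.960 + 0.842 = 2.802.
n = (2.802 / 0.42)² = 6.671² = 44.51.
Round up.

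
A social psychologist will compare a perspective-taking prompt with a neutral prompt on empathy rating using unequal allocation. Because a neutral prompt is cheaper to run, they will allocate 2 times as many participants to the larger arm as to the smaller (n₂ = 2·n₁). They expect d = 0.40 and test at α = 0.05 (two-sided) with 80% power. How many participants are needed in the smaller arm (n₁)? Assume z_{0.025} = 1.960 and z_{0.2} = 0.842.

n₁ = 74

With allocation ratio k = n₂/n₁ = 2, Var(x̄₁−x̄₂) = σ²(1/n₁ + 1/(k·n₁)) = σ²·(k+1)/(k·n₁).
So n₁ = (1 + 1/k)·((z_{α/2} + z_β)/d)² = 1.500 × (2.802/0.40)².
n₁ = 1.500 × 49.07 = 73.6.
Round up: n₁ = 74, giving n₂ = 2 × 74 = 148.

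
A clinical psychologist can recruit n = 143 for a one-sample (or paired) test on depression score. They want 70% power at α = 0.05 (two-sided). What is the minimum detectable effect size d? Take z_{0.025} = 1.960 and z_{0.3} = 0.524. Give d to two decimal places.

d_min ≈ 0.21

For a single sample (or paired design) of n = 143: d_min = (z_{α/2} + z_β)/√n.
z-sum = 1.960 + 0.524 = 2.484.
d_min = 2.484 / √143 = 2.484 / 11.958 = 0.208.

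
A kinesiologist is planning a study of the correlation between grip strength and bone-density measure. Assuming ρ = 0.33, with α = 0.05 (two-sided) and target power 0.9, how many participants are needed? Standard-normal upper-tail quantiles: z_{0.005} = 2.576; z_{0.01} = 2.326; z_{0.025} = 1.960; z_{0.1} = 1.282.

Fisher's z: C = ½·ln((1+r)/(1−r)) = ½·ln(1.9851) = 0.3428.
n = ((z_{α/2} + z_β)/C)² + 3.
(1.960 + 1.282) / 0.3428 = 3.242 / 0.3428 = 9.457.
n = 9.457² + 3 = 89.44 + 3 = 92.4.
Round up.

n = 93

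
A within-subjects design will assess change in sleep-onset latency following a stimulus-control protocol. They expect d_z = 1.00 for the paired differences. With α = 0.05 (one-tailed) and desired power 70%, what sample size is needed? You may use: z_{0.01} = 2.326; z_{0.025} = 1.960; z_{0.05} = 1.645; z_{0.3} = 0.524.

n = 5 pairs

For a paired (one-sample on differences) test: n = ((z_{α} + z_β) / d)².
z_{α} + z_β = 1.645 + 0.524 = 2.169.
n = (2.169 / 1.00)² = 2.169² = 4.70.
Round up.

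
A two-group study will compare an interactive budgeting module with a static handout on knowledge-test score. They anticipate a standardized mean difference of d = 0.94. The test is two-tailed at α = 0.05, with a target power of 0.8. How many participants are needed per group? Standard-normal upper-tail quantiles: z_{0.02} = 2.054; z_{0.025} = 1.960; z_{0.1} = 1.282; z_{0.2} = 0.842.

For two independent groups with equal n: n = 2·((z_{α/2} + z_β) / d)².
z_{α/2} + z_β = 1.960 + 0.842 = 2.802.
n = 2 × (2.802 / 0.94)² = 2 × 2.981² = 2 × 8.89 = 17.8.
Round up to the next whole participant.

n = 18 per group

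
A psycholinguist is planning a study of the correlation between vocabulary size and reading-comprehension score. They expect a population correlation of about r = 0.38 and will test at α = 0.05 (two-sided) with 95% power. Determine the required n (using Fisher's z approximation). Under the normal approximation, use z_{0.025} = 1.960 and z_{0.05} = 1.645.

Fisher's z: C = ½·ln((1+r)/(1−r)) = ½·ln(2.2258) = 0.4001.
n = ((z_{α/2} + z_β)/C)² + 3.
(1.960 + 1.645) / 0.4001 = 3.605 / 0.4001 = 9.010.
n = 9.010² + 3 = 81.18 + 3 = 84.2.
Round up.

n = 85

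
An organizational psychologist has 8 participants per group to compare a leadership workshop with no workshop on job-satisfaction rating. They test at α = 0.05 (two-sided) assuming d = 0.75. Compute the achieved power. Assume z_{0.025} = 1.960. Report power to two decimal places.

For two equal groups, power = Φ(d·√(n/2) − z_{α/2}).
d·√(n/2) = 0.75 × √(8/2) = 0.75 × 2.000 = 1.500.
z_β = 1.500 − 1.960 = -0.460.
Power = Φ(-0.460) = 0.323.

power ≈ 0.32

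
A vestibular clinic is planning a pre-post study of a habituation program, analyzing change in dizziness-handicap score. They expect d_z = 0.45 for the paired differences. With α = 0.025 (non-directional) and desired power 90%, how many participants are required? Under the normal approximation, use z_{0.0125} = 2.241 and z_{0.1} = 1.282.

n = 62 pairs

For a paired (one-sample on differences) test: n = ((z_{α/2} + z_β) / d)².
z_{α/2} + z_β = 2.241 + 1.282 = 3.523.
n = (3.523 / 0.45)² = 7.829² = 61.29.
Round up.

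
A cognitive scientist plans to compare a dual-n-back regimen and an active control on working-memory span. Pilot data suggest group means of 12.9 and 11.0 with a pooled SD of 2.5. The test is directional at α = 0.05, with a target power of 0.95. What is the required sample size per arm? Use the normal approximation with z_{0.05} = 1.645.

n = 38 per group

Cohen's d = |M₁ − M₂| / SD_pooled = |12.9 − 11.0| / 2.5 = 1.9 / 2.5 = 0.760.
For two independent groups with equal n: n = 2·((z_{α} + z_β) / d)².
z_{α} + z_β = 1.645 + 1.645 = 3.290.
n = 2 × (3.290 / 0.760)² = 2 × 4.329² = 2 × 18.74 = 37.5.
Round up to the next whole participant.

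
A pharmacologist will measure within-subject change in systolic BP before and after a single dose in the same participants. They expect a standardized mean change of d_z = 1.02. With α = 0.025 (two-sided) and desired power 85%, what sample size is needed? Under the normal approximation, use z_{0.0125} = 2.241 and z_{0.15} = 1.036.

For a paired (one-sample on differences) test: n = ((z_{α/2} + z_β) / d)².
z_{α/2} + z_β = 2.241 + 1.036 = 3.277.
n = (3.277 / 1.02)² = 3.213² = 10.32.
Round up.

n = 11 pairs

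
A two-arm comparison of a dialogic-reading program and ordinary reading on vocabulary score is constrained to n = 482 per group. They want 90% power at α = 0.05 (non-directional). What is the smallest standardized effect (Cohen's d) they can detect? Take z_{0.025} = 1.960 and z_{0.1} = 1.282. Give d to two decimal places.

For two independent groups of n = 482 each: d_min = (z_{α/2} + z_β)·√(2/n).
z-sum = 1.960 + 1.282 = 3.242.
d_min = 3.242 × √(2/482) = 3.242 × 0.0644 = 0.209.

d_min ≈ 0.21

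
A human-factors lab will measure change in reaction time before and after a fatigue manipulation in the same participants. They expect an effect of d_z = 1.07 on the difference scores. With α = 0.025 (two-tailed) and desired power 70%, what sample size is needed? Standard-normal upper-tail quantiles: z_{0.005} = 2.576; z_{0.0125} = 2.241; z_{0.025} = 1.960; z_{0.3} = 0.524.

n = 7 pairs

For a paired (one-sample on differences) test: n = ((z_{α/2} + z_β) / d)².
z_{α/2} + z_β = 2.241 + 0.524 = 2.765.
n = (2.765 / 1.07)² = 2.584² = 6.68.
Round up.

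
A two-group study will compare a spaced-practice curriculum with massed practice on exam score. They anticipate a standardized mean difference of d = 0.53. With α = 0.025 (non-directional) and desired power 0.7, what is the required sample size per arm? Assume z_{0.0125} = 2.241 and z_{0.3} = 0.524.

For two independent groups with equal n: n = 2·((z_{α/2} + z_β) / d)².
z_{α/2} + z_β = 2.241 + 0.524 = 2.765.
n = 2 × (2.765 / 0.53)² = 2 × 5.217² = 2 × 27.22 = 54.4.
Round up to the next whole participant.

n = 55 per group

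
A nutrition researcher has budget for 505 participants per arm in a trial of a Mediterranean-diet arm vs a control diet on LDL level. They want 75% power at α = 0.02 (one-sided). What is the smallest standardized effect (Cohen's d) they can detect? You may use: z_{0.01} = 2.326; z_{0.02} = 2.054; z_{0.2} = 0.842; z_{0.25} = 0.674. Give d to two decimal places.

d_min ≈ 0.17

For two independent groups of n = 505 each: d_min = (z_{α} + z_β)·√(2/n).
z-sum = 2.054 + 0.674 = 2.728.
d_min = 2.728 × √(2/505) = 2.728 × 0.0629 = 0.172.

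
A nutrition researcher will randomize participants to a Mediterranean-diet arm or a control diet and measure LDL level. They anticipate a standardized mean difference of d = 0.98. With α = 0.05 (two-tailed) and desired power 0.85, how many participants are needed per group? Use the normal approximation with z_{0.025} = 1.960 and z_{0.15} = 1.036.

For two independent groups with equal n: n = 2·((z_{α/2} + z_β) / d)².
z_{α/2} + z_β = 1.960 + 1.036 = 2.996.
n = 2 × (2.996 / 0.98)² = 2 × 3.057² = 2 × 9.35 = 18.7.
Round up to the next whole participant.

n = 19 per group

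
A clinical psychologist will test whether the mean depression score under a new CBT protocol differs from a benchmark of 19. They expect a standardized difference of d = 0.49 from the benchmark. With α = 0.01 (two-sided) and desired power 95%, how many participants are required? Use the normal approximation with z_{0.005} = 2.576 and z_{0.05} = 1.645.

n = 75

For a one-sample test: n = ((z_{α/2} + z_β) / d)².
z_{α/2} + z_β = 2.576 + 1.645 = 4.221.
n = (4.221 / 0.49)² = 8.614² = 74.21.
Round up.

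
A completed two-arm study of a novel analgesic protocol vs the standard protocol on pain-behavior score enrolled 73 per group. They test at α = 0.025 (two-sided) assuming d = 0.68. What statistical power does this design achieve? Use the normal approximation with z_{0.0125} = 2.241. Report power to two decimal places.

For two equal groups, power = Φ(d·√(n/2) − z_{α/2}).
d·√(n/2) = 0.68 × √(73/2) = 0.68 × 6.042 = 4.108.
z_β = 4.108 − 2.241 = 1.867.
Power = Φ(1.867) = 0.969.

power ≈ 0.97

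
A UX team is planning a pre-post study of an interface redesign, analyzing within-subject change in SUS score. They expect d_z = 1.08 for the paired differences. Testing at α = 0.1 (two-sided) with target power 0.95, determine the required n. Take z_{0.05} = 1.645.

n = 10 pairs

For a paired (one-sample on differences) test: n = ((z_{α/2} + z_β) / d)².
z_{α/2} + z_β = 1.645 + 1.645 = 3.290.
n = (3.290 / 1.08)² = 3.046² = 9.28.
Round up.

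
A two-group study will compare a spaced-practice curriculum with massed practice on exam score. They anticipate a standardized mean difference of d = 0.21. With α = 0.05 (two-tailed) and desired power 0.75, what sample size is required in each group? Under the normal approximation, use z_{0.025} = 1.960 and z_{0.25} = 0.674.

For two independent groups with equal n: n = 2·((z_{α/2} + z_β) / d)².
z_{α/2} + z_β = 1.960 + 0.674 = 2.634.
n = 2 × (2.634 / 0.21)² = 2 × 12.543² = 2 × 157.32 = 314.6.
Round up to the next whole participant.

n = 315 per group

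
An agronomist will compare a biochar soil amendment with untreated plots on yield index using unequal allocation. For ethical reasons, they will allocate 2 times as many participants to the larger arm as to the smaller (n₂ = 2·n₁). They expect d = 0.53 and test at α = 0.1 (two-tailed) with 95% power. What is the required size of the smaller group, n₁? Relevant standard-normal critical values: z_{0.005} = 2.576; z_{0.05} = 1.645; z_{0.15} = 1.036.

n₁ = 58

With allocation ratio k = n₂/n₁ = 2, Var(x̄₁−x̄₂) = σ²(1/n₁ + 1/(k·n₁)) = σ²·(k+1)/(k·n₁).
So n₁ = (1 + 1/k)·((z_{α/2} + z_β)/d)² = 1.500 × (3.290/0.53)².
n₁ = 1.500 × 38.53 = 57.8.
Round up: n₁ = 58, giving n₂ = 2 × 58 = 116.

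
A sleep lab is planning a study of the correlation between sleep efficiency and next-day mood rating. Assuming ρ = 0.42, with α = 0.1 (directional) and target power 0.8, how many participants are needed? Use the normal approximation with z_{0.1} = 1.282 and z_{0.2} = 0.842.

n = 26

Fisher's z: C = ½·ln((1+r)/(1−r)) = ½·ln(2.4483) = 0.4477.
n = ((z_{α} + z_β)/C)² + 3.
(1.282 + 0.842) / 0.4477 = 2.124 / 0.4477 = 4.744.
n = 4.744² + 3 = 22.51 + 3 = 25.5.
Round up.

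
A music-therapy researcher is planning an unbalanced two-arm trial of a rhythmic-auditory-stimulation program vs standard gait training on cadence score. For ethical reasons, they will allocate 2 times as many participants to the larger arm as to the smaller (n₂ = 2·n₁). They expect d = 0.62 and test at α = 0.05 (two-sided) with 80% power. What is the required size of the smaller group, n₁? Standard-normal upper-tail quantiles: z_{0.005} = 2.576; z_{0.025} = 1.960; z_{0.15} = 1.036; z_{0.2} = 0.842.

n₁ = 31

With allocation ratio k = n₂/n₁ = 2, Var(x̄₁−x̄₂) = σ²(1/n₁ + 1/(k·n₁)) = σ²·(k+1)/(k·n₁).
So n₁ = (1 + 1/k)·((z_{α/2} + z_β)/d)² = 1.500 × (2.802/0.62)².
n₁ = 1.500 × 20.42 = 30.6.
Round up: n₁ = 31, giving n₂ = 2 × 31 = 62.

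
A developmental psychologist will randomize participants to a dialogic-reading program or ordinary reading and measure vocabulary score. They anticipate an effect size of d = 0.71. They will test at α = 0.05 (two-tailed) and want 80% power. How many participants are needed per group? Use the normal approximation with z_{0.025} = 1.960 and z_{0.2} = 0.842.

For two independent groups with equal n: n = 2·((z_{α/2} + z_β) / d)².
z_{α/2} + z_β = 1.960 + 0.842 = 2.802.
n = 2 × (2.802 / 0.71)² = 2 × 3.946² = 2 × 15.57 = 31.1.
Round up to the next whole participant.

n = 32 per group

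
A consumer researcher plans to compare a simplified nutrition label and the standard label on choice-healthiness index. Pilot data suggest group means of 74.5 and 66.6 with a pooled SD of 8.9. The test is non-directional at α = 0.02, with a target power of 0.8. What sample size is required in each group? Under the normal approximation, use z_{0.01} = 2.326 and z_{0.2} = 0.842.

Cohen's d = |M₁ − M₂| / SD_pooled = |74.5 − 66.6| / 8.9 = 7.9 / 8.9 = 0.888.
For two independent groups with equal n: n = 2·((z_{α/2} + z_β) / d)².
z_{α/2} + z_β = 2.326 + 0.842 = 3.168.
n = 2 × (3.168 / 0.888)² = 2 × 3.568² = 2 × 12.73 = 25.5.
Round up to the next whole participant.

n = 26 per group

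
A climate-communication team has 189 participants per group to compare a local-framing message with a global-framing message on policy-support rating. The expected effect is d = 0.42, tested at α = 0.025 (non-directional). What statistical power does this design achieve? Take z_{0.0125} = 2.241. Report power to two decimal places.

For two equal groups, power = Φ(d·√(n/2) − z_{α/2}).
d·√(n/2) = 0.42 × √(189/2) = 0.42 × 9.721 = 4.083.
z_β = 4.083 − 2.241 = 1.842.
Power = Φ(1.842) = 0.967.

power ≈ 0.97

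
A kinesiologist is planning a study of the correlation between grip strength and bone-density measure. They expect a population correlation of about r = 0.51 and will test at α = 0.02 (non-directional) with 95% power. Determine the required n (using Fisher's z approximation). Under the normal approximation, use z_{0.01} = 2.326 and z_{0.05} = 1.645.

n = 53

Fisher's z: C = ½·ln((1+r)/(1−r)) = ½·ln(3.0816) = 0.5627.
n = ((z_{α/2} + z_β)/C)² + 3.
(2.326 + 1.645) / 0.5627 = 3.971 / 0.5627 = 7.057.
n = 7.057² + 3 = 49.80 + 3 = 52.8.
Round up.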